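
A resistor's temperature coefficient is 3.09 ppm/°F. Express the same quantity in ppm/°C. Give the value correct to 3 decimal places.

Since only a temperature interval is involved, the additive offset between the scales drops out.
A change of 1°C is a change of 1.8°F, so per °C the value is 3.09 × 1.8 = 5.562.

5.562 ppm/°C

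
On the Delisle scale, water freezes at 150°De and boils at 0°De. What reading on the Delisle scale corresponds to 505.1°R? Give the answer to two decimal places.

First in Celsius: (505.1 - 491.67) × 5/9 = 7.4611°C.
Linearly onto the Delisle scale: 150 + (7.4611 / 100) × (0 - 150) = 138.81°De.

138.81°De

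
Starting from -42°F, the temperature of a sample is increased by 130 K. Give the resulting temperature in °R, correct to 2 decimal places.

Initial temperature in Celsius: (-42 - 32) × 5/9 = -41.1111°C.
The 130 K change is an interval; Kelvin and Celsius degrees are the same size, so ΔC = +130°C.
Final Celsius temperature: -41.1111 + 130.0000 = 88.8889°C.
In Rankine: 88.8889 × 1.8 + 491.67 = 651.67°R.

651.67°R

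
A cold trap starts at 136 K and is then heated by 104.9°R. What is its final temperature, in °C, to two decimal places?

-78.87°C

Initial temperature in Celsius: 136 - 273.15 = -137.1500°C.
The 104.9°R change is an interval, so only the factor 5/9 applies: +104.9 × 5/9 = +58.2778°C.
Final Celsius temperature: -137.1500 + 58.2778 = -78.8722°C.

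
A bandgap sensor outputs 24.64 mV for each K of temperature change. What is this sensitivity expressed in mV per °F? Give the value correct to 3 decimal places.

13.689 mV per °F

The quantity depends on a temperature interval, so only the ratio of degree sizes applies; the offset between the scales is irrelevant.
A change of 1°F is a change of 5/9 K, so per °F the value is 24.64 × 5/9 = 13.689.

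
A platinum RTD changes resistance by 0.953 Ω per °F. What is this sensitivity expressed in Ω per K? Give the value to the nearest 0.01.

Since only a temperature interval is involved, the additive offset between the scales drops out.
A change of 1 K is a change of 1.8°F, so per K the value is 0.953 × 1.8 = 1.72.

1.72 Ω per K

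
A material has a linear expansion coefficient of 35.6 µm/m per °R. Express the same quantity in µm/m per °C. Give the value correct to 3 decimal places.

64.080 µm/m per °C

The quantity depends on a temperature interval, so only the ratio of degree sizes applies; the offset between the scales is irrelevant.
A change of 1°C is a change of 1.8°R, so per °C the value is 35.6 × 1.8 = 64.080.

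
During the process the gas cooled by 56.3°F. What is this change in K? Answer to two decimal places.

For a temperature interval the offset drops out; only the factor 5/9 applies.
56.3 × 5/9 = 31.28.

31.28 K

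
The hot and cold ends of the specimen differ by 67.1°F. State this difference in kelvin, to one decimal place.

37.3 K

For a temperature interval the offset drops out; only the factor 5/9 applies.
67.1 × 5/9 = 37.3.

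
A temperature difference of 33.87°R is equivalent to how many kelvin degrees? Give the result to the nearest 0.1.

18.8 K

For a temperature interval the offset drops out; only the factor 5/9 applies.
33.87 × 5/9 = 18.8.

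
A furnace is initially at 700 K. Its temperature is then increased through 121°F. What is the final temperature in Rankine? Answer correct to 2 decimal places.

Initial temperature in Celsius: 700 - 273.15 = 426.8500°C.
The 121°F change is an interval, so only the factor 5/9 applies: +121 × 5/9 = +67.2222°C.
Final Celsius temperature: 426.8500 + 67.2222 = 494.0722°C.
In Rankine: 494.0722 × 1.8 + 491.67 = 1381.00°R.

1381.00°R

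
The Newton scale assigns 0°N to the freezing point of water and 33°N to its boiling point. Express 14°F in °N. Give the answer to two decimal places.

First in Celsius: (14 - 32) × 5/9 = -10.0000°C.
Linearly onto the Newton scale: 0 + (-10.0000 / 100) × (33 - 0) = -3.30°N.

-3.30°N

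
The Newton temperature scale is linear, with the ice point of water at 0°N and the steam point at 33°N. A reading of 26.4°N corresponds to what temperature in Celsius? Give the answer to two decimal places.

80.00°C

Linear interpolation between the fixed points: C = (26.4 - 0) × 100 / (33 - 0) = 80.0000°C.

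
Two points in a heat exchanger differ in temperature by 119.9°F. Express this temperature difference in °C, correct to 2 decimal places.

An interval of 1°F corresponds to 5/9°C.
119.9 × 5/9 = 66.61.

66.61°C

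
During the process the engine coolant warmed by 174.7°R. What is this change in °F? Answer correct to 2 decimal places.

Rankine and Fahrenheit degrees are the same size, so the interval is unchanged: 174.70.

174.70°F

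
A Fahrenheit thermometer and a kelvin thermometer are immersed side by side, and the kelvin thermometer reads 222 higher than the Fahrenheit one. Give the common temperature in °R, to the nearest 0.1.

534.8°R

Let x be the Fahrenheit reading; then the kelvin reading is 5/9·x + 255.372.
(5/9·x + 255.372) - x = 222  ⇒  (-4/9)·x = -33.3722  ⇒  x = 75.0875°F.
In Celsius: (75.0875 - 32) × 5/9 = 23.9375°C.
In Rankine: 23.9375 × 1.8 + 491.67 = 534.8°R.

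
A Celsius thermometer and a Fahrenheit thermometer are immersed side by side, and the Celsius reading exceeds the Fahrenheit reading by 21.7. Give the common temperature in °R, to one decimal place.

Let x be the Celsius reading; then the Fahrenheit reading is 1.8·x + 32.
(1.8·x + 32) - x = -21.7  ⇒  (0.8)·x = -53.7  ⇒  x = -67.1250°C.
In Rankine: -67.1250 × 1.8 + 491.67 = 370.8°R.

370.8°R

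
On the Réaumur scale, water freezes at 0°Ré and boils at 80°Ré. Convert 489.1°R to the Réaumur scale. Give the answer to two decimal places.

-1.14°Ré

First in Celsius: (489.1 - 491.67) × 5/9 = -1.4278°C.
Linearly onto the Réaumur scale: 0 + (-1.4278 / 100) × (80 - 0) = -1.14°Ré.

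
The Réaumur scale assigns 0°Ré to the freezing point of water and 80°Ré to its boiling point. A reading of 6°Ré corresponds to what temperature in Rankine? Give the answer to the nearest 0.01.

Linear interpolation between the fixed points: C = (6 - 0) × 100 / (80 - 0) = 7.5000°C.
Then 7.5000 × 1.8 + 491.67 = 505.17°R.

505.17°R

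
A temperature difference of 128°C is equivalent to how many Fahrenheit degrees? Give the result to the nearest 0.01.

230.40°F

For a temperature interval the offset drops out; only the factor 1.8 applies.
128 × 1.8 = 230.40.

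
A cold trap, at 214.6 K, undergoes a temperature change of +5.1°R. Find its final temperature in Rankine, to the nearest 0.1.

391.4°R

Initial temperature in Celsius: 214.6 - 273.15 = -58.5500°C.
The 5.1°R change is an interval, so only the factor 5/9 applies: +5.1 × 5/9 = +2.8333°C.
Final Celsius temperature: -58.5500 + 2.8333 = -55.7167°C.
In Rankine: -55.7167 × 1.8 + 491.67 = 391.4°R.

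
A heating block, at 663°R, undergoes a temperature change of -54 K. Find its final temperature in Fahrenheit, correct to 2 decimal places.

106.13°F

Initial temperature in Celsius: (663 - 491.67) × 5/9 = 95.1833°C.
The 54 K change is an interval; Kelvin and Celsius degrees are the same size, so ΔC = -54°C.
Final Celsius temperature: 95.1833 - 54.0000 = 41.1833°C.
In Fahrenheit: 41.1833 × 1.8 + 32 = 106.13°F.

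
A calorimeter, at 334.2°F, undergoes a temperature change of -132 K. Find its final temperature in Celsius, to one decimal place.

35.9°C

Initial temperature in Celsius: (334.2 - 32) × 5/9 = 167.8889°C.
The 132 K change is an interval; Kelvin and Celsius degrees are the same size, so ΔC = -132°C.
Final Celsius temperature: 167.8889 - 132.0000 = 35.8889°C.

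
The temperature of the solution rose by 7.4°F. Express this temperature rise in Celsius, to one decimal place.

An interval of 1°F corresponds to 5/9°C.
7.4 × 5/9 = 4.1.

4.1°C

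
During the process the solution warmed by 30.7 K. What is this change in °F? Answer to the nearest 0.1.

55.3°F

Only the scale ratio 1.8 matters for a change in temperature.
30.7 × 1.8 = 55.3.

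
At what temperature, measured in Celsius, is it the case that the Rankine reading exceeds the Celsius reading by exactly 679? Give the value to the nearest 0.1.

234.2°C

Let C be the Celsius reading. The Rankine reading is R = 1.8·C + 491.67.
Require R - C = 679: (0.8)·C + 491.67 = 679.
C = (679 - 491.67) / (0.8) = 234.2.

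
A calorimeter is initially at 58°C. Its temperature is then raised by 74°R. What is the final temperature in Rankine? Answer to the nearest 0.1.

670.1°R

The 74°R change is an interval, so only the factor 5/9 applies: +74 × 5/9 = +41.1111°C.
Final Celsius temperature: 58.0000 + 41.1111 = 99.1111°C.
In Rankine: 99.1111 × 1.8 + 491.67 = 670.1°R.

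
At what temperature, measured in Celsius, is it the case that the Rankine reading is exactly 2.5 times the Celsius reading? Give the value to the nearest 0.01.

702.39°C

Let C be the Celsius reading. The Rankine reading is R = 1.8·C + 491.67.
Require R = 2.5·C: 1.8·C + 491.67 = 2.5·C.
(-0.7)·C = -491.67  ⇒  C = 702.39.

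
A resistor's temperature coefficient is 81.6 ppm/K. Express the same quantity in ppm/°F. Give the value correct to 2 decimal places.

The quantity depends on a temperature interval, so only the ratio of degree sizes applies; the offset between the scales is irrelevant.
A change of 1°F is a change of 5/9 K, so per °F the value is 81.6 × 5/9 = 45.33.

45.33 ppm/°F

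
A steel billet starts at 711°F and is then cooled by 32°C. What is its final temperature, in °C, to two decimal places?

Initial temperature in Celsius: (711 - 32) × 5/9 = 377.2222°C.
Final Celsius temperature: 377.2222 - 32.0000 = 345.2222°C.

345.22°C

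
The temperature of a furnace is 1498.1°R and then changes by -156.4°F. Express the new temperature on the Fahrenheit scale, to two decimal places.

Initial temperature in Celsius: (1498.1 - 491.67) × 5/9 = 559.1278°C.
The 156.4°F change is an interval, so only the factor 5/9 applies: -156.4 × 5/9 = -86.8889°C.
Final Celsius temperature: 559.1278 - 86.8889 = 472.2389°C.
In Fahrenheit: 472.2389 × 1.8 + 32 = 882.03°F.

882.03°F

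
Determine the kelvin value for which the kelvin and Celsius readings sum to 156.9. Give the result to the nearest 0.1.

Let K be the kelvin reading. The Celsius reading is C = 1·K - 273.15.
Require K + C = 156.9: (2)·K - 273.15 = 156.9.
K = (156.9 + 273.15) / (2) = 215.0.

215.0 K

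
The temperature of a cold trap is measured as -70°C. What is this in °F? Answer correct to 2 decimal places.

-94.00°F

In Fahrenheit: -70.0000 × 1.8 + 32 = -94.00°F.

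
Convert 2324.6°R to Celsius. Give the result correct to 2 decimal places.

1018.29°C

In Celsius: (2324.6 - 491.67) × 5/9 = 1018.2944°C.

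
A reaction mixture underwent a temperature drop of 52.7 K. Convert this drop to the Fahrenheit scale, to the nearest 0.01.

An interval of 1 K corresponds to 1.8°F.
52.7 × 1.8 = 94.86.

94.86°F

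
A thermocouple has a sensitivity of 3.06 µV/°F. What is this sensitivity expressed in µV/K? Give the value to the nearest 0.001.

Since only a temperature interval is involved, the additive offset between the scales drops out.
A change of 1 K is a change of 1.8°F, so per K the value is 3.06 × 1.8 = 5.508.

5.508 µV/K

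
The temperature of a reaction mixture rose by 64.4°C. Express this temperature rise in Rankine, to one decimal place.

115.9°R

For a temperature interval the offset drops out; only the factor 1.8 applies.
64.4 × 1.8 = 115.9.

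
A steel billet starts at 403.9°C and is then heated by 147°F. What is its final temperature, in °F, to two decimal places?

The 147°F change is an interval, so only the factor 5/9 applies: +147 × 5/9 = +81.6667°C.
Final Celsius temperature: 403.9000 + 81.6667 = 485.5667°C.
In Fahrenheit: 485.5667 × 1.8 + 32 = 906.02°F.

906.02°F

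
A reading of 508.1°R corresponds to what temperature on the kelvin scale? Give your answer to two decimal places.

In Celsius: (508.1 - 491.67) × 5/9 = 9.1278°C.
In kelvin: 9.1278 + 273.15 = 282.28 K.

282.28 K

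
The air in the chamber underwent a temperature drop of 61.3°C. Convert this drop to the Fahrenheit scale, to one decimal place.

An interval of 1°C corresponds to 1.8°F.
61.3 × 1.8 = 110.3.

110.3°F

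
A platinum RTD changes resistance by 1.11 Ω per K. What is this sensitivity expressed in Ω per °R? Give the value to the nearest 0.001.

0.617 Ω per °R

The quantity depends on a temperature interval, so only the ratio of degree sizes applies; the offset between the scales is irrelevant.
A change of 1°R is a change of 5/9 K, so per °R the value is 1.11 × 5/9 = 0.617.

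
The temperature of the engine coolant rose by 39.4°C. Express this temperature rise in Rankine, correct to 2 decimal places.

Only the scale ratio 1.8 matters for a change in temperature.
39.4 × 1.8 = 70.92.

70.92°R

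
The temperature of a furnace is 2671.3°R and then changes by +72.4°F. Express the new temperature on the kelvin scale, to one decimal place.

1524.3 K

Initial temperature in Celsius: (2671.3 - 491.67) × 5/9 = 1210.9056°C.
The 72.4°F change is an interval, so only the factor 5/9 applies: +72.4 × 5/9 = +40.2222°C.
Final Celsius temperature: 1210.9056 + 40.2222 = 1251.1278°C.
In kelvin: 1251.1278 + 273.15 = 1524.3 K.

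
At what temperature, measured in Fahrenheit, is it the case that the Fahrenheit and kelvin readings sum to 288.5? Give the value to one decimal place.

Let F be the Fahrenheit reading. The kelvin reading is K = 5/9·F + 255.372.
Require F + K = 288.5: (14/9)·F + 255.372 = 288.5.
F = (288.5 - 255.372) / (14/9) = 21.3.

21.3°F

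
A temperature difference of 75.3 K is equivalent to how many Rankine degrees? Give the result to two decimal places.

Only the scale ratio 1.8 matters for a change in temperature.
75.3 × 1.8 = 135.54.

135.54°R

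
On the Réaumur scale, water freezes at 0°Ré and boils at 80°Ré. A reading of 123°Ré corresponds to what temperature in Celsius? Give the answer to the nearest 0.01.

153.75°C

Linear interpolation between the fixed points: C = (123 - 0) × 100 / (80 - 0) = 153.7500°C.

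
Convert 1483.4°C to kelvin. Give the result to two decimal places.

In kelvin: 1483.4000 + 273.15 = 1756.55 K.

1756.55 K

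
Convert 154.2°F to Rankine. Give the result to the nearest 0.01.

In Celsius: (154.2 - 32) × 5/9 = 67.8889°C.
In Rankine: 67.8889 × 1.8 + 491.67 = 613.87°R.

613.87°R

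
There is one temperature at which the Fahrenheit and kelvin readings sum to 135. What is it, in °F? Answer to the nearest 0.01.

-77.38°F

Let F be the Fahrenheit reading. The kelvin reading is K = 5/9·F + 255.372.
Require F + K = 135: (14/9)·F + 255.372 = 135.
F = (135 - 255.372) / (14/9) = -77.38.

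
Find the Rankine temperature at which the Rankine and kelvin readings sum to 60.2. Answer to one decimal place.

Let R be the Rankine reading. The kelvin reading is K = 5/9·R.
Require R + K = 60.2: (14/9)·R = 60.2.
R = (60.2) / (14/9) = 38.7.

38.7°R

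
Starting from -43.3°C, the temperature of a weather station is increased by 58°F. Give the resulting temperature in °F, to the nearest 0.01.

The 58°F change is an interval, so only the factor 5/9 applies: +58 × 5/9 = +32.2222°C.
Final Celsius temperature: -43.3000 + 32.2222 = -11.0778°C.
In Fahrenheit: -11.0778 × 1.8 + 32 = 12.06°F.

12.06°F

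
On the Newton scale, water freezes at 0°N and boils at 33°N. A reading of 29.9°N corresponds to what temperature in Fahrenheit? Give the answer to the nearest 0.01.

195.09°F

Linear interpolation between the fixed points: C = (29.9 - 0) × 100 / (33 - 0) = 90.6061°C.
Then 90.6061 × 1.8 + 32 = 195.09°F.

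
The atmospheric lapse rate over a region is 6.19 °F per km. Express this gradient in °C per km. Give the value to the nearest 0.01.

The quantity depends on a temperature interval, so only the ratio of degree sizes applies; the offset between the scales is irrelevant.
A change of 1°F is a change of 5/9°C, so 6.19 × 5/9 = 3.44.

3.44 °C/km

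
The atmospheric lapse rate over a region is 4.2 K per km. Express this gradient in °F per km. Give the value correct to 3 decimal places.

Since only a temperature interval is involved, the additive offset between the scales drops out.
A change of 1 K is a change of 1.8°F, so 4.2 × 1.8 = 7.560.

7.560 °F/km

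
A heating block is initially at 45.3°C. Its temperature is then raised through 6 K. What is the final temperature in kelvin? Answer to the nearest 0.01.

324.45 K

The 6 K change is an interval; Kelvin and Celsius degrees are the same size, so ΔC = +6°C.
Final Celsius temperature: 45.3000 + 6.0000 = 51.3000°C.
In kelvin: 51.3000 + 273.15 = 324.45 K.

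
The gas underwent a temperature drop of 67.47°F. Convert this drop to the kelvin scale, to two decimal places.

Only the scale ratio 5/9 matters for a change in temperature.
67.47 × 5/9 = 37.48.

37.48 K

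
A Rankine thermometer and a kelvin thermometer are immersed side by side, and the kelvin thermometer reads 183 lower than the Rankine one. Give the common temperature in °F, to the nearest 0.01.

-47.92°F

Let x be the Rankine reading; then the kelvin reading is 5/9·x.
(5/9·x) - x = -183  ⇒  (-4/9)·x = -183  ⇒  x = 411.7500°R.
In Celsius: (411.75 - 491.67) × 5/9 = -44.4000°C.
In Fahrenheit: -44.4000 × 1.8 + 32 = -47.92°F.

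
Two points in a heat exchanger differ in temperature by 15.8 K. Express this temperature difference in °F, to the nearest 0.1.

Only the scale ratio 1.8 matters for a change in temperature.
15.8 × 1.8 = 28.4.

28.4°F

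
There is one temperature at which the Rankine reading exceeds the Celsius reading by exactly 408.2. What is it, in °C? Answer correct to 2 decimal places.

Let C be the Celsius reading. The Rankine reading is R = 1.8·C + 491.67.
Require R - C = 408.2: (0.8)·C + 491.67 = 408.2.
C = (408.2 - 491.67) / (0.8) = -104.34.

-104.34°C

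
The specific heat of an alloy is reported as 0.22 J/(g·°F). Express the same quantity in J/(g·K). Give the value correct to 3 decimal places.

0.396 J/(g·K)

The quantity depends on a temperature interval, so only the ratio of degree sizes applies; the offset between the scales is irrelevant.
A change of 1 K is a change of 1.8°F, so per K the value is 0.22 × 1.8 = 0.396.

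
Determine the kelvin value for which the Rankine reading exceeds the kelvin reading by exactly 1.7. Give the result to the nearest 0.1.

Let K be the kelvin reading. The Rankine reading is R = 1.8·K.
Require R - K = 1.7: (0.8)·K = 1.7.
K = (1.7) / (0.8) = 2.1.

2.1 K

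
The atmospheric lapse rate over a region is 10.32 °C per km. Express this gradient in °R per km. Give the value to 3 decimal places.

Since only a temperature interval is involved, the additive offset between the scales drops out.
A change of 1°C is a change of 1.8°R, so 10.32 × 1.8 = 18.576.

18.576 °R/km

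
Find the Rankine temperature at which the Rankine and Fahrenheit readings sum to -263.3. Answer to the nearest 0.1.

98.2°R

Let R be the Rankine reading. The Fahrenheit reading is F = 1·R - 459.67.
Require R + F = -263.3: (2)·R - 459.67 = -263.3.
R = (-263.3 + 459.67) / (2) = 98.2.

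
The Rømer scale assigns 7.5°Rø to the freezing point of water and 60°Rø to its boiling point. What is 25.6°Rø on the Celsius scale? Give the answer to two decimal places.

Linear interpolation between the fixed points: C = (25.6 - 7.5) × 100 / (60 - 7.5) = 34.4762°C.

34.48°C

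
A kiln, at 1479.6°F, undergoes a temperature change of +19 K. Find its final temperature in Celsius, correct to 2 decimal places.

Initial temperature in Celsius: (1479.6 - 32) × 5/9 = 804.2222°C.
The 19 K change is an interval; Kelvin and Celsius degrees are the same size, so ΔC = +19°C.
Final Celsius temperature: 804.2222 + 19.0000 = 823.2222°C.

823.22°C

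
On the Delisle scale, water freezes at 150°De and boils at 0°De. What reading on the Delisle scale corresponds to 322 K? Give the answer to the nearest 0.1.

First in Celsius: 322 - 273.15 = 48.8500°C.
Linearly onto the Delisle scale: 150 + (48.8500 / 100) × (0 - 150) = 76.7°De.

76.7°De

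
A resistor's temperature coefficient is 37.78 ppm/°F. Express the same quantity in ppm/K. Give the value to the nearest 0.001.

The quantity depends on a temperature interval, so only the ratio of degree sizes applies; the offset between the scales is irrelevant.
A change of 1 K is a change of 1.8°F, so per K the value is 37.78 × 1.8 = 68.004.

68.004 ppm/K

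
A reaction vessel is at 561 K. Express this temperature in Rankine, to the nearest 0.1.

In Celsius: 561 - 273.15 = 287.8500°C.
In Rankine: 287.8500 × 1.8 + 491.67 = 1009.8°R.

1009.8°R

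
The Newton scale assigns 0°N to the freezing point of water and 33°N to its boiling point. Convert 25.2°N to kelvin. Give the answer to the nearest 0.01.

Linear interpolation between the fixed points: C = (25.2 - 0) × 100 / (33 - 0) = 76.3636°C.
Then 76.3636 + 273.15 = 349.51 K.

349.51 K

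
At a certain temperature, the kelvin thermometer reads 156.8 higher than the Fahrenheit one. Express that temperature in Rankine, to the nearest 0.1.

Let x be the Fahrenheit reading; then the kelvin reading is 5/9·x + 255.372.
(5/9·x + 255.372) - x = 156.8  ⇒  (-4/9)·x = -98.5722  ⇒  x = 221.7875°F.
In Celsius: (221.7875 - 32) × 5/9 = 105.4375°C.
In Rankine: 105.4375 × 1.8 + 491.67 = 681.5°R.

681.5°R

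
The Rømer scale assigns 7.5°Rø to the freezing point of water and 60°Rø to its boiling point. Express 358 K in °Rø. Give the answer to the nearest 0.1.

52.0°Rø

First in Celsius: 358 - 273.15 = 84.8500°C.
Linearly onto the Rømer scale: 7.5 + (84.8500 / 100) × (60 - 7.5) = 52.0°Rø.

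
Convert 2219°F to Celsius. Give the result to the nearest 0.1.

In Celsius: (2219 - 32) × 5/9 = 1215.0000°C.

1215.0°C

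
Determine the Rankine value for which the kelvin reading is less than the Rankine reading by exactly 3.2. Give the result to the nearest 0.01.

7.20°R

Let R be the Rankine reading. The kelvin reading is K = 5/9·R.
Require K - R = -3.2: (-4/9)·R = -3.2.
R = (-3.2) / (-4/9) = 7.20.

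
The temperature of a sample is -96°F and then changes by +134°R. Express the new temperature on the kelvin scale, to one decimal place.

Initial temperature in Celsius: (-96 - 32) × 5/9 = -71.1111°C.
The 134°R change is an interval, so only the factor 5/9 applies: +134 × 5/9 = +74.4444°C.
Final Celsius temperature: -71.1111 + 74.4444 = 3.3333°C.
In kelvin: 3.3333 + 273.15 = 276.5 K.

276.5 K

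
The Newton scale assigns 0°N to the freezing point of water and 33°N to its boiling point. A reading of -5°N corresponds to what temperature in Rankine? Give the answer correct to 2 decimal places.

Linear interpolation between the fixed points: C = (-5 - 0) × 100 / (33 - 0) = -15.1515°C.
Then -15.1515 × 1.8 + 491.67 = 464.40°R.

464.40°R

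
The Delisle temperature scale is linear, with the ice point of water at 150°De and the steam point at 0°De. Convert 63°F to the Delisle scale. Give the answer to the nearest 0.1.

124.2°De

First in Celsius: (63 - 32) × 5/9 = 17.2222°C.
Linearly onto the Delisle scale: 150 + (17.2222 / 100) × (0 - 150) = 124.2°De.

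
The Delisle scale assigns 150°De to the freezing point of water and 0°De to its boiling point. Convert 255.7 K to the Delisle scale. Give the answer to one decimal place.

First in Celsius: 255.7 - 273.15 = -17.4500°C.
Linearly onto the Delisle scale: 150 + (-17.4500 / 100) × (0 - 150) = 176.2°De.

176.2°De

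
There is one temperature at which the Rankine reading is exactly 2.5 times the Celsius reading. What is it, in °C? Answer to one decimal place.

Let C be the Celsius reading. The Rankine reading is R = 1.8·C + 491.67.
Require R = 2.5·C: 1.8·C + 491.67 = 2.5·C.
(-0.7)·C = -491.67  ⇒  C = 702.4.

702.4°C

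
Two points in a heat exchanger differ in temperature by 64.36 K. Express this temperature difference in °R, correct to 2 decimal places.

115.85°R

An interval of 1 K corresponds to 1.8°R.
64.36 × 1.8 = 115.85.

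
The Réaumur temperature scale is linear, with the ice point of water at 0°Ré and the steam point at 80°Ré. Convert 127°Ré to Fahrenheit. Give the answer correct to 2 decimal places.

Linear interpolation between the fixed points: C = (127 - 0) × 100 / (80 - 0) = 158.7500°C.
Then 158.7500 × 1.8 + 32 = 317.75°F.

317.75°F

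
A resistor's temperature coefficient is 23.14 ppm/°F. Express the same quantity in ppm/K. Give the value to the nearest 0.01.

Since only a temperature interval is involved, the additive offset between the scales drops out.
A change of 1 K is a change of 1.8°F, so per K the value is 23.14 × 1.8 = 41.65.

41.65 ppm/K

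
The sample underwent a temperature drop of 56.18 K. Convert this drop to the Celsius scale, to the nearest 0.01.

56.18°C

Kelvin and Celsius degrees are the same size, so the interval is unchanged: 56.18.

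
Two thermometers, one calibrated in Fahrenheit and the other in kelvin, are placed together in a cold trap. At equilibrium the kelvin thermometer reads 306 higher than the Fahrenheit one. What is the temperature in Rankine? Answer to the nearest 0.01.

Let x be the Fahrenheit reading; then the kelvin reading is 5/9·x + 255.372.
(5/9·x + 255.372) - x = 306  ⇒  (-4/9)·x = 50.6278  ⇒  x = -113.9125°F.
In Celsius: (-113.9125 - 32) × 5/9 = -81.0625°C.
In Rankine: -81.0625 × 1.8 + 491.67 = 345.76°R.

345.76°R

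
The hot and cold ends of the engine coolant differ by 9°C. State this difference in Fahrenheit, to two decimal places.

For a temperature interval the offset drops out; only the factor 1.8 applies.
9 × 1.8 = 16.20.

16.20°F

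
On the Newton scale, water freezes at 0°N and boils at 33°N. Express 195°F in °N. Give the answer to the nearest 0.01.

First in Celsius: (195 - 32) × 5/9 = 90.5556°C.
Linearly onto the Newton scale: 0 + (90.5556 / 100) × (33 - 0) = 29.88°N.

29.88°N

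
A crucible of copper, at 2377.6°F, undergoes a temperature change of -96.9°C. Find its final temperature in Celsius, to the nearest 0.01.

1206.21°C

Initial temperature in Celsius: (2377.6 - 32) × 5/9 = 1303.1111°C.
Final Celsius temperature: 1303.1111 - 96.9000 = 1206.2111°C.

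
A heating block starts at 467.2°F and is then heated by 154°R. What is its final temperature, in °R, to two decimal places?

Initial temperature in Celsius: (467.2 - 32) × 5/9 = 241.7778°C.
The 154°R change is an interval, so only the factor 5/9 applies: +154 × 5/9 = +85.5556°C.
Final Celsius temperature: 241.7778 + 85.5556 = 327.3333°C.
In Rankine: 327.3333 × 1.8 + 491.67 = 1080.87°R.

1080.87°R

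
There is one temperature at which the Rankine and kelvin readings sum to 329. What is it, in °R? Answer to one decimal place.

211.5°R

Let R be the Rankine reading. The kelvin reading is K = 5/9·R.
Require R + K = 329: (14/9)·R = 329.
R = (329) / (14/9) = 211.5.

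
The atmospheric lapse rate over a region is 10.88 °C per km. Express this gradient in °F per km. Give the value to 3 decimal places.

The quantity depends on a temperature interval, so only the ratio of degree sizes applies; the offset between the scales is irrelevant.
A change of 1°C is a change of 1.8°F, so 10.88 × 1.8 = 19.584.

19.584 °F/km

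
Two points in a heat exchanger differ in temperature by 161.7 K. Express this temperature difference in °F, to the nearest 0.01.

Only the scale ratio 1.8 matters for a change in temperature.
161.7 × 1.8 = 291.06.

291.06°F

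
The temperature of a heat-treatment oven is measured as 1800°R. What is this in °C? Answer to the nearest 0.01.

In Celsius: (1800 - 491.67) × 5/9 = 726.8500°C.

726.85°C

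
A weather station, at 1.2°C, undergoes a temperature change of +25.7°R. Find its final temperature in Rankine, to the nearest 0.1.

519.5°R

The 25.7°R change is an interval, so only the factor 5/9 applies: +25.7 × 5/9 = +14.2778°C.
Final Celsius temperature: 1.2000 + 14.2778 = 15.4778°C.
In Rankine: 15.4778 × 1.8 + 491.67 = 519.5°R.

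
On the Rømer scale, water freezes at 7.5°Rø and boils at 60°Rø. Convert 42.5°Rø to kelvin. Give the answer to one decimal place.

339.8 K

Linear interpolation between the fixed points: C = (42.5 - 7.5) × 100 / (60 - 7.5) = 66.6667°C.
Then 66.6667 + 273.15 = 339.8 K.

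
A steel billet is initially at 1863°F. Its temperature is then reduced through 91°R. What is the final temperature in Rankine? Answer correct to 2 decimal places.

2231.67°R

Initial temperature in Celsius: (1863 - 32) × 5/9 = 1017.2222°C.
The 91°R change is an interval, so only the factor 5/9 applies: -91 × 5/9 = -50.5556°C.
Final Celsius temperature: 1017.2222 - 50.5556 = 966.6667°C.
In Rankine: 966.6667 × 1.8 + 491.67 = 2231.67°R.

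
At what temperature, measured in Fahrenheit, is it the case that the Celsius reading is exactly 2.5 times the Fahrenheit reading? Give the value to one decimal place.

Let F be the Fahrenheit reading. The Celsius reading is C = 5/9·F - 17.7778.
Require C = 2.5·F: 5/9·F - 17.7778 = 2.5·F.
(-35/18)·F = 17.7778  ⇒  F = -9.1.

-9.1°F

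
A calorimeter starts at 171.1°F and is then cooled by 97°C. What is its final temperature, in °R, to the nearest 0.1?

456.2°R

Initial temperature in Celsius: (171.1 - 32) × 5/9 = 77.2778°C.
Final Celsius temperature: 77.2778 - 97.0000 = -19.7222°C.
In Rankine: -19.7222 × 1.8 + 491.67 = 456.2°R.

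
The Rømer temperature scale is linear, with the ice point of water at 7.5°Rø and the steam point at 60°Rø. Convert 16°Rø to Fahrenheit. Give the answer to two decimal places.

61.14°F

Linear interpolation between the fixed points: C = (16 - 7.5) × 100 / (60 - 7.5) = 16.1905°C.
Then 16.1905 × 1.8 + 32 = 61.14°F.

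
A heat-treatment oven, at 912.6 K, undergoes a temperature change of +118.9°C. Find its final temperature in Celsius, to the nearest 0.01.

758.35°C

Initial temperature in Celsius: 912.6 - 273.15 = 639.4500°C.
Final Celsius temperature: 639.4500 + 118.9000 = 758.3500°C.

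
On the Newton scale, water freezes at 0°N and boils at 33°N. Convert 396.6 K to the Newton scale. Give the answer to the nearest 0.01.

40.74°N

First in Celsius: 396.6 - 273.15 = 123.4500°C.
Linearly onto the Newton scale: 0 + (123.4500 / 100) × (33 - 0) = 40.74°N.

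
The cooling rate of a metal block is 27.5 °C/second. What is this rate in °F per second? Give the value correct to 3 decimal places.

49.500 °F/second

The quantity depends on a temperature interval, so only the ratio of degree sizes applies; the offset between the scales is irrelevant.
A change of 1°C is a change of 1.8°F, so 27.5 × 1.8 = 49.500.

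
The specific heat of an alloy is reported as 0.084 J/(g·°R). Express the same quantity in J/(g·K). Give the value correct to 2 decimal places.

Since only a temperature interval is involved, the additive offset between the scales drops out.
A change of 1 K is a change of 1.8°R, so per K the value is 0.084 × 1.8 = 0.15.

0.15 J/(g·K)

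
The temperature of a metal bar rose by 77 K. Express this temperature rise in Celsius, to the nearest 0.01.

Kelvin and Celsius degrees are the same size, so the interval is unchanged: 77.00.

77.00°C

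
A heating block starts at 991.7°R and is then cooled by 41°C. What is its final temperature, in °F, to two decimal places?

Initial temperature in Celsius: (991.7 - 491.67) × 5/9 = 277.7944°C.
Final Celsius temperature: 277.7944 - 41.0000 = 236.7944°C.
In Fahrenheit: 236.7944 × 1.8 + 32 = 458.23°F.

458.23°F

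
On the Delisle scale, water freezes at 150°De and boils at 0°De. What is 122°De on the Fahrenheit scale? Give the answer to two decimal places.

65.60°F

Linear interpolation between the fixed points: C = (122 - 150) × 100 / (0 - 150) = 18.6667°C.
Then 18.6667 × 1.8 + 32 = 65.60°F.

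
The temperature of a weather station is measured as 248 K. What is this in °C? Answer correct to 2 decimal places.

-25.15°C

In Celsius: 248 - 273.15 = -25.1500°C.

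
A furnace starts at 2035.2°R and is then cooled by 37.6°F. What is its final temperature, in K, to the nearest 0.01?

1109.78 K

Initial temperature in Celsius: (2035.2 - 491.67) × 5/9 = 857.5167°C.
The 37.6°F change is an interval, so only the factor 5/9 applies: -37.6 × 5/9 = -20.8889°C.
Final Celsius temperature: 857.5167 - 20.8889 = 836.6278°C.
In kelvin: 836.6278 + 273.15 = 1109.78 K.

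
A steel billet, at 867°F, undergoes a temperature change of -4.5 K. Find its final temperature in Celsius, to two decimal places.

Initial temperature in Celsius: (867 - 32) × 5/9 = 463.8889°C.
The 4.5 K change is an interval; Kelvin and Celsius degrees are the same size, so ΔC = -4.5°C.
Final Celsius temperature: 463.8889 - 4.5000 = 459.3889°C.

459.39°C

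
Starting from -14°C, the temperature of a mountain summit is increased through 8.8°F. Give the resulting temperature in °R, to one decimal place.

475.3°R

The 8.8°F change is an interval, so only the factor 5/9 applies: +8.8 × 5/9 = +4.8889°C.
Final Celsius temperature: -14.0000 + 4.8889 = -9.1111°C.
In Rankine: -9.1111 × 1.8 + 491.67 = 475.3°R.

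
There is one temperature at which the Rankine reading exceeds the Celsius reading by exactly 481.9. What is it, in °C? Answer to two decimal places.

-12.21°C

Let C be the Celsius reading. The Rankine reading is R = 1.8·C + 491.67.
Require R - C = 481.9: (0.8)·C + 491.67 = 481.9.
C = (481.9 - 491.67) / (0.8) = -12.21.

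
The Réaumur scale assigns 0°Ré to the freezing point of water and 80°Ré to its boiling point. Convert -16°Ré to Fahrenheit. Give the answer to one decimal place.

-4.0°F

Linear interpolation between the fixed points: C = (-16 - 0) × 100 / (80 - 0) = -20.0000°C.
Then -20.0000 × 1.8 + 32 = -4.0°F.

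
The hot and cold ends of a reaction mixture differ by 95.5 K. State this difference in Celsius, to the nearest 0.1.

95.5°C

Kelvin and Celsius degrees are the same size, so the interval is unchanged: 95.5.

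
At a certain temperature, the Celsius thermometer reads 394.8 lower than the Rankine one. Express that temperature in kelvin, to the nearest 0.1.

152.1 K

Let x be the Rankine reading; then the Celsius reading is 5/9·x - 273.15.
(5/9·x - 273.15) - x = -394.8  ⇒  (-4/9)·x = -121.65  ⇒  x = 273.7125°R.
In Celsius: (273.7125 - 491.67) × 5/9 = -121.0875°C.
In kelvin: -121.0875 + 273.15 = 152.1 K.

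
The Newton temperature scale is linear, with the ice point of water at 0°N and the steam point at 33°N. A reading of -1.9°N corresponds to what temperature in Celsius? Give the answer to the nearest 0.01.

Linear interpolation between the fixed points: C = (-1.9 - 0) × 100 / (33 - 0) = -5.7576°C.

-5.76°C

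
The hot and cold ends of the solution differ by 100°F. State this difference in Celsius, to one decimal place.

55.6°C

An interval of 1°F corresponds to 5/9°C.
100 × 5/9 = 55.6.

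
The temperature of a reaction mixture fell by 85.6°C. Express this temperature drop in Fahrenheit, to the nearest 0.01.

154.08°F

Only the scale ratio 1.8 matters for a change in temperature.
85.6 × 1.8 = 154.08.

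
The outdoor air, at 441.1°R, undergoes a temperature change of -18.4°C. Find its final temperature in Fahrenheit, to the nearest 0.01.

Initial temperature in Celsius: (441.1 - 491.67) × 5/9 = -28.0944°C.
Final Celsius temperature: -28.0944 - 18.4000 = -46.4944°C.
In Fahrenheit: -46.4944 × 1.8 + 32 = -51.69°F.

-51.69°F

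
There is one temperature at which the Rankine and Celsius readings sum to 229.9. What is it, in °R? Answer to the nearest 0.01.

Let R be the Rankine reading. The Celsius reading is C = 5/9·R - 273.15.
Require R + C = 229.9: (14/9)·R - 273.15 = 229.9.
R = (229.9 + 273.15) / (14/9) = 323.39.

323.39°R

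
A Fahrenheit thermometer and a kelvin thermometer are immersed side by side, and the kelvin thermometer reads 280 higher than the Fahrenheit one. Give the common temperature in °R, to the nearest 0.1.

404.3°R

Let x be the Fahrenheit reading; then the kelvin reading is 5/9·x + 255.372.
(5/9·x + 255.372) - x = 280  ⇒  (-4/9)·x = 24.6278  ⇒  x = -55.4125°F.
In Celsius: (-55.4125 - 32) × 5/9 = -48.5625°C.
In Rankine: -48.5625 × 1.8 + 491.67 = 404.3°R.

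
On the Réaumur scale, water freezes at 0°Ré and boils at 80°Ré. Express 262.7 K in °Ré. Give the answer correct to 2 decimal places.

First in Celsius: 262.7 - 273.15 = -10.4500°C.
Linearly onto the Réaumur scale: 0 + (-10.4500 / 100) × (80 - 0) = -8.36°Ré.

-8.36°Ré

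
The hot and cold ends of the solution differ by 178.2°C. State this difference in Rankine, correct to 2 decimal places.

320.76°R

An interval of 1°C corresponds to 1.8°R.
178.2 × 1.8 = 320.76.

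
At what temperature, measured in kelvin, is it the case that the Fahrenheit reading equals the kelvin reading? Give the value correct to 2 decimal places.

Let K be the kelvin reading. The Fahrenheit reading is F = 1.8·K - 459.67.
Set F = K: 1.8·K - 459.67 = K.
(0.8)·K = 459.67  ⇒  K = 574.59.

574.59 K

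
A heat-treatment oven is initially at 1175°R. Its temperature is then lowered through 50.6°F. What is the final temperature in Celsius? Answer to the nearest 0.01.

351.52°C

Initial temperature in Celsius: (1175 - 491.67) × 5/9 = 379.6278°C.
The 50.6°F change is an interval, so only the factor 5/9 applies: -50.6 × 5/9 = -28.1111°C.
Final Celsius temperature: 379.6278 - 28.1111 = 351.5167°C.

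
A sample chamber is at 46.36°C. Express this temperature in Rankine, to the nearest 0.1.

In Rankine: 46.3600 × 1.8 + 491.67 = 575.1°R.

575.1°R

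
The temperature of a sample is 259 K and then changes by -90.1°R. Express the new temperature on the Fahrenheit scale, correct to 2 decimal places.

Initial temperature in Celsius: 259 - 273.15 = -14.1500°C.
The 90.1°R change is an interval, so only the factor 5/9 applies: -90.1 × 5/9 = -50.0556°C.
Final Celsius temperature: -14.1500 - 50.0556 = -64.2056°C.
In Fahrenheit: -64.2056 × 1.8 + 32 = -83.57°F.

-83.57°F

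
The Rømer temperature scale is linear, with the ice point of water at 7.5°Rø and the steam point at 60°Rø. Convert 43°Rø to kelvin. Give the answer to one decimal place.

Linear interpolation between the fixed points: C = (43 - 7.5) × 100 / (60 - 7.5) = 67.6190°C.
Then 67.6190 + 273.15 = 340.8 K.

340.8 K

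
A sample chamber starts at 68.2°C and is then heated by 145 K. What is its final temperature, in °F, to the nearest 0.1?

415.8°F

The 145 K change is an interval; Kelvin and Celsius degrees are the same size, so ΔC = +145°C.
Final Celsius temperature: 68.2000 + 145.0000 = 213.2000°C.
In Fahrenheit: 213.2000 × 1.8 + 32 = 415.8°F.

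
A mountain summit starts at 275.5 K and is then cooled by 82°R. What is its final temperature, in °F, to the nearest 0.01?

-45.77°F

Initial temperature in Celsius: 275.5 - 273.15 = 2.3500°C.
The 82°R change is an interval, so only the factor 5/9 applies: -82 × 5/9 = -45.5556°C.
Final Celsius temperature: 2.3500 - 45.5556 = -43.2056°C.
In Fahrenheit: -43.2056 × 1.8 + 32 = -45.77°F.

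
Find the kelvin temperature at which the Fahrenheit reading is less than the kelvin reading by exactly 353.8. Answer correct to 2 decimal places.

Let K be the kelvin reading. The Fahrenheit reading is F = 1.8·K - 459.67.
Require F - K = -353.8: (0.8)·K - 459.67 = -353.8.
K = (-353.8 + 459.67) / (0.8) = 132.34.

132.34 K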